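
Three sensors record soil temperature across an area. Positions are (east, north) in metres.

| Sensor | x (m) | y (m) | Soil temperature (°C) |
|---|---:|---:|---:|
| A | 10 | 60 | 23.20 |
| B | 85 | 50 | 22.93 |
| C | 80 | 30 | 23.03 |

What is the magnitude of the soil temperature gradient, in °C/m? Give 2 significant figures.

Taking A as reference: B−A = (75, -10, -0.27); C−A = (70, -30, -0.17).
Solve a·Δx + b·Δy = ΔT: det = 75·(-30) − 70·(-10) = -1550.
∂T/∂x = [(-0.27)·(-30) − (-0.17)·(-10)] / -1550 = -0.004129
∂T/∂y = [75·(-0.17) − 70·(-0.27)] / -1550 = -0.003968
|∇f| = √(-0.004129² + -0.003968²) = 0.005727 °C/m

0.0057 °C/m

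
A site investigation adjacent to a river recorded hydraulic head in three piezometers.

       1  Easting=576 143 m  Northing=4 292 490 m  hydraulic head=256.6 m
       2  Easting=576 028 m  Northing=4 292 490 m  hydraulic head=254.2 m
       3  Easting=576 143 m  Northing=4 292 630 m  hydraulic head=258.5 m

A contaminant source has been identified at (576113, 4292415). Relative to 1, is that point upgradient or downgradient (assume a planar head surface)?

downgradient

∂h/∂x = (254.2 − 256.6) / (576028 − 576143) = +0.02087
∂h/∂y = (258.5 − 256.6) / (4292630 − 4292490) = +0.01357
Head at (576113, 4292415) = 256.6 + (+0.02087)·(-30) + (+0.01357)·(-75) = 254.96 m.
That is lower than the 256.6 m at 1, so the point is downgradient.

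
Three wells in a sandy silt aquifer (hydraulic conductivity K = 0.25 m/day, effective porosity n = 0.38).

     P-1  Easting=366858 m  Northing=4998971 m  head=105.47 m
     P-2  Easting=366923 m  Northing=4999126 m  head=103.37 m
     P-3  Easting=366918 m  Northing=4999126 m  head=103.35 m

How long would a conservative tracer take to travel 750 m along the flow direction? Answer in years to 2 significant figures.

200 years

Taking P-1 as reference: P-2−P-1 = (65, 155, -2.10); P-3−P-1 = (60, 155, -2.12).
Solve a·Δx + b·Δy = Δh: det = 65·155 − 60·155 = 775.
∂h/∂x = [(-2.10)·155 − (-2.12)·155] / 775 = +0.004000
∂h/∂y = [65·(-2.12) − 60·(-2.10)] / 775 = -0.01523
|∇h| = √(0.004000² + -0.01523²) = 0.01575
Seepage velocity v = K·i/n = 0.25 × 0.01575 / 0.38 = 0.01036 m/day.
t = 750 / 0.01036 = 7.239e+04 days = 198 years.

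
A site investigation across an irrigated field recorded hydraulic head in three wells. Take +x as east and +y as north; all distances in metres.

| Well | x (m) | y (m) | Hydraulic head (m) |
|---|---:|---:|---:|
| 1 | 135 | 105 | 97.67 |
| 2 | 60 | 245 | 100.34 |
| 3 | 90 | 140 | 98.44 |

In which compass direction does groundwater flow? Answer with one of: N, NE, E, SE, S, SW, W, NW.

S

With h = a·x + b·y + c and 1 as origin, the differences give:
  (-75)·a + 140·b = +2.67
  (-45)·a + 35·b = +0.77
Eliminate b (×35 and ×140, subtract): 3675·a = -14.350 → a = ∂h/∂x = -0.003905
Back-substitute: b = ∂h/∂y = +0.01698.
Flow = −∇h = (+0.003905 east, -0.01698 north), which points south.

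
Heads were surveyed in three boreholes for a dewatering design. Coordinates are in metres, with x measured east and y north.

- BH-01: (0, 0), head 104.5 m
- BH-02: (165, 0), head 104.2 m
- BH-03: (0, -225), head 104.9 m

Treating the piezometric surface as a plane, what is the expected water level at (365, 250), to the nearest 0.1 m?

103.4 m

∂h/∂x = (104.2 − 104.5) / (165 − 0) = -0.001818
∂h/∂y = (104.9 − 104.5) / (-225 − 0) = -0.001778
h(365, 250) = 104.5 + (-0.001818)·(365) + (-0.001778)·(250) = 104.5 -0.664 -0.444 = 103.392 m.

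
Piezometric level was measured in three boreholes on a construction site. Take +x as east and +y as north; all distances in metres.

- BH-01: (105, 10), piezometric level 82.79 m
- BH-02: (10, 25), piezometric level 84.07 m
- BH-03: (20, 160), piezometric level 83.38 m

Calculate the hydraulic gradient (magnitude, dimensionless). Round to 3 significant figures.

Taking BH-01 as reference: BH-02−BH-01 = (-95, 15, +1.28); BH-03−BH-01 = (-85, 150, +0.59).
Solve a·Δx + b·Δy = Δh: det = (-95)·150 − (-85)·15 = -12975.
∂h/∂x = [(+1.28)·150 − (+0.59)·15] / -12975 = -0.01412
∂h/∂y = [(-95)·(+0.59) − (-85)·(+1.28)] / -12975 = -0.004066
|∇h| = √(-0.01412² + -0.004066²) = 0.01469

0.0147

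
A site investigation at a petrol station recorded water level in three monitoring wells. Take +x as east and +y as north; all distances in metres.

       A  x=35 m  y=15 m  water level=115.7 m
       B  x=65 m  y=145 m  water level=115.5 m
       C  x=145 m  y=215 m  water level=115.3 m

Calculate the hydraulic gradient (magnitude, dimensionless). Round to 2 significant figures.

Differences from A: to B (Δx, Δy, Δh) = (30, 130, -0.2); to C = (110, 200, -0.4).
Solve a·Δx + b·Δy = Δh: det = 30·200 − 110·130 = -8300.
∂h/∂x = [(-0.2)·200 − (-0.4)·130] / -8300 = -0.001446
∂h/∂y = [30·(-0.4) − 110·(-0.2)] / -8300 = -0.001205
|∇h| = √(-0.001446² + -0.001205²) = 0.001882

0.0019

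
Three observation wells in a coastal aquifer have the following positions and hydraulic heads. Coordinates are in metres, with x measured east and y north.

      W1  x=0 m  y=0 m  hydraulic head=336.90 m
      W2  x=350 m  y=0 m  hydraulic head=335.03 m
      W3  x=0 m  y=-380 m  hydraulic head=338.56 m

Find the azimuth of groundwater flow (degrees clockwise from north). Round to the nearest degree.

051°

∂h/∂x = (335.03 − 336.90) / (350 − 0) = -0.005343
∂h/∂y = (338.56 − 336.90) / (-380 − 0) = -0.004368
Flow direction (−∇h) has components (+0.005343 E, +0.004368 N).
Azimuth = atan2(E, N) = atan2(+0.005343, +0.004368) = 50.7° ≈ 051°.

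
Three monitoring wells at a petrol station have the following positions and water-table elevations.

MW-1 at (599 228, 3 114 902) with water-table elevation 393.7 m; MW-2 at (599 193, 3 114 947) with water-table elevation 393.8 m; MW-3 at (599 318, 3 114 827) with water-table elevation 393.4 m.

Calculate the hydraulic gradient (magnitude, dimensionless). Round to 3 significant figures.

Taking MW-1 as reference: MW-2−MW-1 = (-35, 45, +0.1); MW-3−MW-1 = (90, -75, -0.3).
Determinant of the coordinate differences = (-35)·(-75) − 90·45 = -1425.
∂h/∂x = [(+0.1)·(-75) − (-0.3)·45] / -1425 = -0.004211
∂h/∂y = [(-35)·(-0.3) − 90·(+0.1)] / -1425 = -0.001053
|∇h| = √(-0.004211² + -0.001053²) = 0.004341

0.00434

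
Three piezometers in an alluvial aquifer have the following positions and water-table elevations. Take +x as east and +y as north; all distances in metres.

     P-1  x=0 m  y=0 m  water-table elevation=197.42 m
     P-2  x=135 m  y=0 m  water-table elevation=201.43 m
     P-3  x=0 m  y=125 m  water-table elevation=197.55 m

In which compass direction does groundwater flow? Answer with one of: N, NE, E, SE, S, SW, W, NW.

∂h/∂x = (201.43 − 197.42) / (135 − 0) = +0.02970
∂h/∂y = (197.55 − 197.42) / (125 − 0) = +0.001040
Flow = −∇h = (-0.02970 east, -0.001040 north), which points west.

W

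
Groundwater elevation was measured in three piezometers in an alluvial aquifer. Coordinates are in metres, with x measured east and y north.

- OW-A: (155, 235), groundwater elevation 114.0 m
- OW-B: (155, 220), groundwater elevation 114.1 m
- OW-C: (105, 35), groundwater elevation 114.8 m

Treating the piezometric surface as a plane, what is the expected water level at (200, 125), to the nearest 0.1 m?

Differences from OW-A: to OW-B (Δx, Δy, Δh) = (0, -15, +0.1); to OW-C = (-50, -200, +0.8).
Determinant of the coordinate differences = 0·(-200) − (-50)·(-15) = -750.
∂h/∂x = [(+0.1)·(-200) − (+0.8)·(-15)] / -750 = +0.01067
∂h/∂y = [0·(+0.8) − (-50)·(+0.1)] / -750 = -0.006667
h(200, 125) = 114.0 + (+0.01067)·(45) + (-0.006667)·(-110) = 114.0 +0.480 +0.733 = 115.213 m.

115.2 m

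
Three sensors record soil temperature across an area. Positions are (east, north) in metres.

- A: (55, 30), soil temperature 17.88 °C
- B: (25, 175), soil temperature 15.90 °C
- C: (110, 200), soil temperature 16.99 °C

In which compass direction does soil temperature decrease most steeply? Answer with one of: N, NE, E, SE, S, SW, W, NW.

Taking A as reference: B−A = (-30, 145, -1.98); C−A = (55, 170, -0.89).
Determinant of the coordinate differences = (-30)·170 − 55·145 = -13075.
∂T/∂x = [(-1.98)·170 − (-0.89)·145] / -13075 = +0.01587
∂T/∂y = [(-30)·(-0.89) − 55·(-1.98)] / -13075 = -0.01037
Steepest decrease is along −∇f = (-0.01587 E, +0.01037 N) → northwest.

NW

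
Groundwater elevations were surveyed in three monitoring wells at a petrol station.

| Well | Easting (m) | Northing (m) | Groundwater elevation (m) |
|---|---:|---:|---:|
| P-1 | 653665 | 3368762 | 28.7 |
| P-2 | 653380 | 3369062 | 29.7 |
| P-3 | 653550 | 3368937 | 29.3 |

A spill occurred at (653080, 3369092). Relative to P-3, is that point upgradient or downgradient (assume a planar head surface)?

upgradient

Taking P-1 as reference: P-2−P-1 = (-285, 300, +1.0); P-3−P-1 = (-115, 175, +0.6).
Solve a·Δx + b·Δy = Δh: det = (-285)·175 − (-115)·300 = -15375.
∂h/∂x = [(+1.0)·175 − (+0.6)·300] / -15375 = +0.0003252
∂h/∂y = [(-285)·(+0.6) − (-115)·(+1.0)] / -15375 = +0.003642
Head at (653080, 3369092) = 28.7 + (+0.0003252)·(-585) + (+0.003642)·(330) = 29.71 m.
That is higher than the 29.3 m at P-3, so the point is upgradient.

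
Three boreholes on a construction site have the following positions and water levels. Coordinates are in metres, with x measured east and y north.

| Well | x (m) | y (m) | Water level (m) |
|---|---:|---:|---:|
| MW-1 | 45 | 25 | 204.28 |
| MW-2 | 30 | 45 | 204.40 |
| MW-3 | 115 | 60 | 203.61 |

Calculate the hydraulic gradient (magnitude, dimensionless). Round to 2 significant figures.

0.0092

With h = a·x + b·y + c and MW-1 as origin, the differences give:
  (-15)·a + 20·b = +0.12
  70·a + 35·b = -0.67
Eliminate b (×35 and ×20, subtract): -1925·a = 17.600 → a = ∂h/∂x = -0.009143
Back-substitute: b = ∂h/∂y = -0.0008571.
|∇h| = √(-0.009143² + -0.0008571²) = 0.009183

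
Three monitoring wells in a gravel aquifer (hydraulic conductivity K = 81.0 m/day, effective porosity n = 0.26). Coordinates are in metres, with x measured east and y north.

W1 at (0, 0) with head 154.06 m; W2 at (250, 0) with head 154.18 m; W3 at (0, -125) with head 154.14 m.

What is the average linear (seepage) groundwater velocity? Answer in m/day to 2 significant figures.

∂h/∂x = (154.18 − 154.06) / (250 − 0) = +0.0004800
∂h/∂y = (154.14 − 154.06) / (-125 − 0) = -0.0006400
|∇h| = √(0.0004800² + -0.0006400²) = 0.0008
Seepage velocity v = K·i/n = 81.0 × 0.0008 / 0.26 = 0.2492 m/day.

0.25 m/day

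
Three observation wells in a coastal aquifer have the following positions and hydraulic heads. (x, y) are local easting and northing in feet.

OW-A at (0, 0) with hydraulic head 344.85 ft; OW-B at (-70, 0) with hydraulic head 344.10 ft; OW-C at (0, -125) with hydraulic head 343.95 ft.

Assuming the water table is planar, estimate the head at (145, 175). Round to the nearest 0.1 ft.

∂h/∂x = (344.10 − 344.85) / (-70 − 0) = +0.01071
∂h/∂y = (343.95 − 344.85) / (-125 − 0) = +0.007200
h(145, 175) = 344.85 + (+0.01071)·(145) + (+0.007200)·(175) = 344.85 +1.554 +1.260 = 347.664 ft.

347.7 ft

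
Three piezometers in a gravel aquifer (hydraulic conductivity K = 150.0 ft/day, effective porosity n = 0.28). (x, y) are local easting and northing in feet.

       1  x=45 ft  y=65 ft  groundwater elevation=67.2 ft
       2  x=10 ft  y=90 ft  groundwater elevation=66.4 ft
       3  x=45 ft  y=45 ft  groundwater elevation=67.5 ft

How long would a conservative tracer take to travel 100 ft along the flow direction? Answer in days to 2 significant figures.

9.7 days

Taking 1 as reference: 2−1 = (-35, 25, -0.8); 3−1 = (0, -20, +0.3).
Solve a·Δx + b·Δy = Δh: det = (-35)·(-20) − 0·25 = 700.
∂h/∂x = [(-0.8)·(-20) − (+0.3)·25] / 700 = +0.01214
∂h/∂y = [(-35)·(+0.3) − 0·(-0.8)] / 700 = -0.01500
|∇h| = √(0.01214² + -0.01500²) = 0.0193
Seepage velocity v = K·i/n = 150.0 × 0.0193 / 0.28 = 10.34 ft/day.
t = 100 / 10.34 = 9.671 days.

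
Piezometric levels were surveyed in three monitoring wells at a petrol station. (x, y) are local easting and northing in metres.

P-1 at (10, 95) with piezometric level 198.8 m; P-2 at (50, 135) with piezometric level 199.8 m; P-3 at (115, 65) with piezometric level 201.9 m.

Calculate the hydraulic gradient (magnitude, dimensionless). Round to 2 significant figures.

With h = a·x + b·y + c and P-1 as origin, the differences give:
  40·a + 40·b = +1.0
  105·a + (-30)·b = +3.1
Eliminate b (×(-30) and ×40, subtract): -5400·a = -154.00 → a = ∂h/∂x = +0.02852
Back-substitute: b = ∂h/∂y = -0.003519.
|∇h| = √(0.02852² + -0.003519²) = 0.02874

0.029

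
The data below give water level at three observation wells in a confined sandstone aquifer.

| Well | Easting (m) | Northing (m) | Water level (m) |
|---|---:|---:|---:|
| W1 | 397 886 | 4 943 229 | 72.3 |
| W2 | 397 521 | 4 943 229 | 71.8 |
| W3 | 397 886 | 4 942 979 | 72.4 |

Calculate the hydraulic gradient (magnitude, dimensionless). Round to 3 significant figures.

∂h/∂x = (71.8 − 72.3) / (397521 − 397886) = +0.001370
∂h/∂y = (72.4 − 72.3) / (4942979 − 4943229) = -0.0004000
|∇h| = √(0.001370² + -0.0004000²) = 0.001427

0.00143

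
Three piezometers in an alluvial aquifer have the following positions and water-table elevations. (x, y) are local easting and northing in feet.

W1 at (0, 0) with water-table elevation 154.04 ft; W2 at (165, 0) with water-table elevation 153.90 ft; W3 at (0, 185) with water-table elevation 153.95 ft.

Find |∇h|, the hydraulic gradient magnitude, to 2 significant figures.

0.00098

∂h/∂x = (153.90 − 154.04) / (165 − 0) = -0.0008485
∂h/∂y = (153.95 − 154.04) / (185 − 0) = -0.0004865
|∇h| = √(-0.0008485² + -0.0004865²) = 0.0009781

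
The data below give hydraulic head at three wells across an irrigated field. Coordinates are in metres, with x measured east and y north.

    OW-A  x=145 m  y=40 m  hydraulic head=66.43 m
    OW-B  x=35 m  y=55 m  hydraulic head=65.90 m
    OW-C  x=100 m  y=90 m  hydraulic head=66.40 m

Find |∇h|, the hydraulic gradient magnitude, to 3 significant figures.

0.00688

Taking OW-A as reference: OW-B−OW-A = (-110, 15, -0.53); OW-C−OW-A = (-45, 50, -0.03).
Determinant of the coordinate differences = (-110)·50 − (-45)·15 = -4825.
∂h/∂x = [(-0.53)·50 − (-0.03)·15] / -4825 = +0.005399
∂h/∂y = [(-110)·(-0.03) − (-45)·(-0.53)] / -4825 = +0.004259
|∇h| = √(0.005399² + 0.004259²) = 0.006877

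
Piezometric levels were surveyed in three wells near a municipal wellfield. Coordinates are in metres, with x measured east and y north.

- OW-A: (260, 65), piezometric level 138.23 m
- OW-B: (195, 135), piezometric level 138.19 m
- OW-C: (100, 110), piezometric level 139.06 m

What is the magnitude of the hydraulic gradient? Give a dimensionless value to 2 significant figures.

0.010

Taking OW-A as reference: OW-B−OW-A = (-65, 70, -0.04); OW-C−OW-A = (-160, 45, +0.83).
Determinant of the coordinate differences = (-65)·45 − (-160)·70 = 8275.
∂h/∂x = [(-0.04)·45 − (+0.83)·70] / 8275 = -0.007239
∂h/∂y = [(-65)·(+0.83) − (-160)·(-0.04)] / 8275 = -0.007293
|∇h| = √(-0.007239² + -0.007293²) = 0.01028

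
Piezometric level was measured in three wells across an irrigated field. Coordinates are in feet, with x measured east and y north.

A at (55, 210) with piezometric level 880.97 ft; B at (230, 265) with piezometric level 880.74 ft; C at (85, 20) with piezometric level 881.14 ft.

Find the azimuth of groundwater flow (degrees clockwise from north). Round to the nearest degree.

043°

With h = a·x + b·y + c and A as origin, the differences give:
  175·a + 55·b = -0.23
  30·a + (-190)·b = +0.17
Eliminate b (×(-190) and ×55, subtract): -34900·a = 34.350 → a = ∂h/∂x = -0.0009842
Back-substitute: b = ∂h/∂y = -0.001050.
Flow direction (−∇h) has components (+0.0009842 E, +0.001050 N).
Azimuth = atan2(E, N) = atan2(+0.0009842, +0.001050) = 43.1° ≈ 043°.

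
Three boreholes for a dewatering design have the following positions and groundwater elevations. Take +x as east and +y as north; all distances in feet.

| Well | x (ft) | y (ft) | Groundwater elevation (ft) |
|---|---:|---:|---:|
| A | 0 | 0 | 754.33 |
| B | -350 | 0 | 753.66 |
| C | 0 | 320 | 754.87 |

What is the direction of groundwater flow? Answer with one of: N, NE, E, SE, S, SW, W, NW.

∂h/∂x = (753.66 − 754.33) / (-350 − 0) = +0.001914
∂h/∂y = (754.87 − 754.33) / (320 − 0) = +0.001687
Flow = −∇h = (-0.001914 east, -0.001687 north), which points southwest.

SW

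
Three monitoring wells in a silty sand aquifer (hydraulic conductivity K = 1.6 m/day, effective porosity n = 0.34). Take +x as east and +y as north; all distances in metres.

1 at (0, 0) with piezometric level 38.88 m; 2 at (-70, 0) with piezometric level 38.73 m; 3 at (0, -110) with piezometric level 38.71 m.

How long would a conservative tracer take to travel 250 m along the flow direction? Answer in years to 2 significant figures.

55 years

∂h/∂x = (38.73 − 38.88) / (-70 − 0) = +0.002143
∂h/∂y = (38.71 − 38.88) / (-110 − 0) = +0.001545
|∇h| = √(0.002143² + 0.001545²) = 0.002642
Seepage velocity v = K·i/n = 1.6 × 0.002642 / 0.34 = 0.01243 m/day.
t = 250 / 0.01243 = 2.011e+04 days = 55.1 years.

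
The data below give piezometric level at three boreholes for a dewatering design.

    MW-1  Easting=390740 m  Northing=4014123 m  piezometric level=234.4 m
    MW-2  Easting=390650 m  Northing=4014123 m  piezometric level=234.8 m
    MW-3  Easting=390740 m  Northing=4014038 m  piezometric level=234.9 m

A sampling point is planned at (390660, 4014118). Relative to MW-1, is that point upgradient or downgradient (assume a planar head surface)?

∂h/∂x = (234.8 − 234.4) / (390650 − 390740) = -0.004444
∂h/∂y = (234.9 − 234.4) / (4014038 − 4014123) = -0.005882
Head at (390660, 4014118) = 234.4 + (-0.004444)·(-80) + (-0.005882)·(-5) = 234.78 m.
That is higher than the 234.4 m at MW-1, so the point is upgradient.

upgradient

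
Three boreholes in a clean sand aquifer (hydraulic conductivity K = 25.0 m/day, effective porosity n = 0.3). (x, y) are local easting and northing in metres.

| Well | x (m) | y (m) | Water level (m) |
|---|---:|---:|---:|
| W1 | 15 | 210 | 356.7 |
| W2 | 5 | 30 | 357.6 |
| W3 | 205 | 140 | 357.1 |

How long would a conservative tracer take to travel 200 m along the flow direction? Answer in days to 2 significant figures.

Taking W1 as reference: W2−W1 = (-10, -180, +0.9); W3−W1 = (190, -70, +0.4).
Solve a·Δx + b·Δy = Δh: det = (-10)·(-70) − 190·(-180) = 34900.
∂h/∂x = [(+0.9)·(-70) − (+0.4)·(-180)] / 34900 = +0.0002579
∂h/∂y = [(-10)·(+0.4) − 190·(+0.9)] / 34900 = -0.005014
|∇h| = √(0.0002579² + -0.005014²) = 0.005021
Seepage velocity v = K·i/n = 25.0 × 0.005021 / 0.3 = 0.4184 m/day.
t = 200 / 0.4184 = 478 days.

480 days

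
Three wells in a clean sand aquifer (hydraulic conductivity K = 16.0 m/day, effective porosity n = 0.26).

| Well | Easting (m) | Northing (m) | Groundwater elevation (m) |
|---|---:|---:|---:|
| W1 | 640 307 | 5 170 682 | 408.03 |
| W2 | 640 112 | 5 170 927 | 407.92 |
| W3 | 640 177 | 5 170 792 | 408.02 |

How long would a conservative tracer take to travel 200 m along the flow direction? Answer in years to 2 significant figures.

5.9 years

Taking W1 as reference: W2−W1 = (-195, 245, -0.11); W3−W1 = (-130, 110, -0.01).
Determinant of the coordinate differences = (-195)·110 − (-130)·245 = 10400.
∂h/∂x = [(-0.11)·110 − (-0.01)·245] / 10400 = -0.0009279
∂h/∂y = [(-195)·(-0.01) − (-130)·(-0.11)] / 10400 = -0.001187
|∇h| = √(-0.0009279² + -0.001187²) = 0.001507
Seepage velocity v = K·i/n = 16.0 × 0.001507 / 0.26 = 0.09274 m/day.
t = 200 / 0.09274 = 2157 days = 5.91 years.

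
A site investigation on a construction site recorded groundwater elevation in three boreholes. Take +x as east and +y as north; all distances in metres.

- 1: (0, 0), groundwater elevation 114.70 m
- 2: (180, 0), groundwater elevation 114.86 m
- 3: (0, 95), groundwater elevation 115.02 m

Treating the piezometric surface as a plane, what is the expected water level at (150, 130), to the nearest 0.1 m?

115.3 m

∂h/∂x = (114.86 − 114.70) / (180 − 0) = +0.0008889
∂h/∂y = (115.02 − 114.70) / (95 − 0) = +0.003368
h(150, 130) = 114.70 + (+0.0008889)·(150) + (+0.003368)·(130) = 114.70 +0.133 +0.438 = 115.271 m.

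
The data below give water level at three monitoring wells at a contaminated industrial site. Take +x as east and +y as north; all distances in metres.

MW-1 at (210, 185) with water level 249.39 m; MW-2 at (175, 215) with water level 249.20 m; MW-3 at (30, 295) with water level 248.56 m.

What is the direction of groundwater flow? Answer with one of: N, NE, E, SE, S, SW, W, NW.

NW

Differences from MW-1: to MW-2 (Δx, Δy, Δh) = (-35, 30, -0.19); to MW-3 = (-180, 110, -0.83).
Solve a·Δx + b·Δy = Δh: det = (-35)·110 − (-180)·30 = 1550.
∂h/∂x = [(-0.19)·110 − (-0.83)·30] / 1550 = +0.002581
∂h/∂y = [(-35)·(-0.83) − (-180)·(-0.19)] / 1550 = -0.003323
Flow = −∇h = (-0.002581 east, +0.003323 north), which points northwest.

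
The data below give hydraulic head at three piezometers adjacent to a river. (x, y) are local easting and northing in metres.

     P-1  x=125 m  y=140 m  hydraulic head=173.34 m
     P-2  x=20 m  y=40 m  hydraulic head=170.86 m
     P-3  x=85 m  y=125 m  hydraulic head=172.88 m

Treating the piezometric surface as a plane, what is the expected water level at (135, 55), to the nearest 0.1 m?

171.6 m

Three-point gradient (reference P-1): Δ to P-2 = (-105, -100, -2.48), Δ to P-3 = (-40, -15, -0.46).
∂h/∂x = +0.003629, ∂h/∂y = +0.02099 (det = -2425).
h(135, 55) = 173.34 + (+0.003629)·(10) + (+0.02099)·(-85) = 173.34 +0.036 -1.784 = 171.592 m.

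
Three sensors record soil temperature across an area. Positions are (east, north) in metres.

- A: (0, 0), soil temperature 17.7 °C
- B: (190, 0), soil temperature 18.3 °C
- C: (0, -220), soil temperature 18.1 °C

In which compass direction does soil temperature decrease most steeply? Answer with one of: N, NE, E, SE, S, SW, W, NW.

NW

∂T/∂x = (18.3 − 17.7) / (190 − 0) = +0.003158
∂T/∂y = (18.1 − 17.7) / (-220 − 0) = -0.001818
Steepest decrease is along −∇f = (-0.003158 E, +0.001818 N) → northwest.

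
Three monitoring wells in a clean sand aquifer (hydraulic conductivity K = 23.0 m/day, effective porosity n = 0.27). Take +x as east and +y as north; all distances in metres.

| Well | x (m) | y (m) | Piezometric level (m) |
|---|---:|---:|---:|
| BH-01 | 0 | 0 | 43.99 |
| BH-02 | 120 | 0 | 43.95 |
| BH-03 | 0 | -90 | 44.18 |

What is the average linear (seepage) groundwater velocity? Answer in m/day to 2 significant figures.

0.18 m/day

∂h/∂x = (43.95 − 43.99) / (120 − 0) = -0.0003333
∂h/∂y = (44.18 − 43.99) / (-90 − 0) = -0.002111
|∇h| = √(-0.0003333² + -0.002111²) = 0.002137
Seepage velocity v = K·i/n = 23.0 × 0.002137 / 0.27 = 0.182 m/day.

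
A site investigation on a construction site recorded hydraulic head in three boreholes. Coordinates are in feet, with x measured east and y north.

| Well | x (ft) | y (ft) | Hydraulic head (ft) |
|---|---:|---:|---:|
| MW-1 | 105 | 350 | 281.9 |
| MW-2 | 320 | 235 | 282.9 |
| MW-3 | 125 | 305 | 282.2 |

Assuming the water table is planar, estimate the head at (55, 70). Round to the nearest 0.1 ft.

283.5 ft

With h = a·x + b·y + c and MW-1 as origin, the differences give:
  215·a + (-115)·b = +1.0
  20·a + (-45)·b = +0.3
Eliminate b (×(-45) and ×(-115), subtract): -7375·a = -10.50 → a = ∂h/∂x = +0.001424
Back-substitute: b = ∂h/∂y = -0.006034.
h(55, 70) = 281.9 + (+0.001424)·(-50) + (-0.006034)·(-280) = 281.9 -0.071 +1.689 = 283.518 ft.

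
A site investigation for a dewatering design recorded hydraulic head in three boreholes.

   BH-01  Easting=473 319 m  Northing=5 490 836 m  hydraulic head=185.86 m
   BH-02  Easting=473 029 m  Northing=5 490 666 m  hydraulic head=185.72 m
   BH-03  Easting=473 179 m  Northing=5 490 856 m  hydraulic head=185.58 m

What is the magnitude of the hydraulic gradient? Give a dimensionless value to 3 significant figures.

0.00269

With h = a·x + b·y + c and BH-01 as origin, the differences give:
  (-290)·a + (-170)·b = -0.14
  (-140)·a + 20·b = -0.28
Eliminate b (×20 and ×(-170), subtract): -29600·a = -50.400 → a = ∂h/∂x = +0.001703
Back-substitute: b = ∂h/∂y = -0.002081.
|∇h| = √(0.001703² + -0.002081²) = 0.002689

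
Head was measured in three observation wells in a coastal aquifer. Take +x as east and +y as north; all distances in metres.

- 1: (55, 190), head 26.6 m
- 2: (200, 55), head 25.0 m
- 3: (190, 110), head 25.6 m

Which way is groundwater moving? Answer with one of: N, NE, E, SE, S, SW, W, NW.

S

Differences from 1: to 2 (Δx, Δy, Δh) = (145, -135, -1.6); to 3 = (135, -80, -1.0).
Solve a·Δx + b·Δy = Δh: det = 145·(-80) − 135·(-135) = 6625.
∂h/∂x = [(-1.6)·(-80) − (-1.0)·(-135)] / 6625 = -0.001057
∂h/∂y = [145·(-1.0) − 135·(-1.6)] / 6625 = +0.01072
Flow = −∇h = (+0.001057 east, -0.01072 north), which points south.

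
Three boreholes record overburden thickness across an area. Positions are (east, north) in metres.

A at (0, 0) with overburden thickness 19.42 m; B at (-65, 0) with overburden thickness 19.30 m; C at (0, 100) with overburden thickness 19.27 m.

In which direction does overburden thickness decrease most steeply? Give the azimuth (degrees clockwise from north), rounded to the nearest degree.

∂d/∂x = (19.30 − 19.42) / (-65 − 0) = +0.001846
∂d/∂y = (19.27 − 19.42) / (100 − 0) = -0.001500
Steepest decrease is along −∇f: components (-0.001846 E, +0.001500 N).
Azimuth = atan2(-0.001846, +0.001500) = 309.1° ≈ 309°.

309°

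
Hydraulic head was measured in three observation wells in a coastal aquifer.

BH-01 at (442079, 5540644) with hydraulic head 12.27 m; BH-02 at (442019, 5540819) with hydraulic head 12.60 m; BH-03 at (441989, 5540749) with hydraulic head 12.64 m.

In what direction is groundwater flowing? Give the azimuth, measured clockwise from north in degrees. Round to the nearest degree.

Three-point gradient (reference BH-01): Δ to BH-02 = (-60, 175, +0.33), Δ to BH-03 = (-90, 105, +0.37).
∂h/∂x = -0.003185, ∂h/∂y = +0.0007937 (det = 9450).
Flow direction (−∇h) has components (+0.003185 E, -0.0007937 N).
Azimuth = atan2(E, N) = atan2(+0.003185, -0.0007937) = 104.0° ≈ 104°.

104°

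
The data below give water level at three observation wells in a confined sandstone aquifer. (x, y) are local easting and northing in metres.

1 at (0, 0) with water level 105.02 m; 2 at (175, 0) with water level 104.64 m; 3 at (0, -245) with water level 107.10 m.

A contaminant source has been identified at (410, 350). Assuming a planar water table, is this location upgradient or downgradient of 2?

downgradient

∂h/∂x = (104.64 − 105.02) / (175 − 0) = -0.002171
∂h/∂y = (107.10 − 105.02) / (-245 − 0) = -0.008490
Head at (410, 350) = 105.02 + (-0.002171)·(410) + (-0.008490)·(350) = 101.16 m.
That is lower than the 104.64 m at 2, so the point is downgradient.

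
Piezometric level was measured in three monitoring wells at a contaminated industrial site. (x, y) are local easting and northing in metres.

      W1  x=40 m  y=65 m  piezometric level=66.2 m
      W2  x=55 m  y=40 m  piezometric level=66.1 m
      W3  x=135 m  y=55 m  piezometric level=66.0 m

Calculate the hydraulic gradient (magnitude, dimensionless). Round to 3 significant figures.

Taking W1 as reference: W2−W1 = (15, -25, -0.1); W3−W1 = (95, -10, -0.2).
Determinant of the coordinate differences = 15·(-10) − 95·(-25) = 2225.
∂h/∂x = [(-0.1)·(-10) − (-0.2)·(-25)] / 2225 = -0.001798
∂h/∂y = [15·(-0.2) − 95·(-0.1)] / 2225 = +0.002921
|∇h| = √(-0.001798² + 0.002921²) = 0.00343

0.00343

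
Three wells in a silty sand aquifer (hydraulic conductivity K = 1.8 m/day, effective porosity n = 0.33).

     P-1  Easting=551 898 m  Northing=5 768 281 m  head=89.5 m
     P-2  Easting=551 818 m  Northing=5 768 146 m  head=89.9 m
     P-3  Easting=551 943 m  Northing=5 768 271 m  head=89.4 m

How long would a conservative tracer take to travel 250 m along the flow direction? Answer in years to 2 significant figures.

With h = a·x + b·y + c and P-1 as origin, the differences give:
  (-80)·a + (-135)·b = +0.4
  45·a + (-10)·b = -0.1
Eliminate b (×(-10) and ×(-135), subtract): 6875·a = -17.50 → a = ∂h/∂x = -0.002545
Back-substitute: b = ∂h/∂y = -0.001455.
|∇h| = √(-0.002545² + -0.001455²) = 0.002932
Seepage velocity v = K·i/n = 1.8 × 0.002932 / 0.33 = 0.01599 m/day.
t = 250 / 0.01599 = 1.563e+04 days = 42.8 years.

43 years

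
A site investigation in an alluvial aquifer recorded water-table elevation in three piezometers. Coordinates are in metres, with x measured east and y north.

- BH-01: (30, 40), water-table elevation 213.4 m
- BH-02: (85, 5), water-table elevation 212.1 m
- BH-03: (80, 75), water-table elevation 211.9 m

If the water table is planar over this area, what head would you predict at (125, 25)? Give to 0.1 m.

210.9 m

Taking BH-01 as reference: BH-02−BH-01 = (55, -35, -1.3); BH-03−BH-01 = (50, 35, -1.5).
Determinant of the coordinate differences = 55·35 − 50·(-35) = 3675.
∂h/∂x = [(-1.3)·35 − (-1.5)·(-35)] / 3675 = -0.02667
∂h/∂y = [55·(-1.5) − 50·(-1.3)] / 3675 = -0.004762
h(125, 25) = 213.4 + (-0.02667)·(95) + (-0.004762)·(-15) = 213.4 -2.533 +0.071 = 210.938 m.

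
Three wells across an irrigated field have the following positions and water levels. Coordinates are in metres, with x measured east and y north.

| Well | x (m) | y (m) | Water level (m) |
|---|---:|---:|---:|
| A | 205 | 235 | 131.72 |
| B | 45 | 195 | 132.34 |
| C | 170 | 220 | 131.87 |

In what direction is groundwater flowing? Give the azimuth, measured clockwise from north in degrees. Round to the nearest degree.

Taking A as reference: B−A = (-160, -40, +0.62); C−A = (-35, -15, +0.15).
Solve a·Δx + b·Δy = Δh: det = (-160)·(-15) − (-35)·(-40) = 1000.
∂h/∂x = [(+0.62)·(-15) − (+0.15)·(-40)] / 1000 = -0.003300
∂h/∂y = [(-160)·(+0.15) − (-35)·(+0.62)] / 1000 = -0.002300
Flow direction (−∇h) has components (+0.003300 E, +0.002300 N).
Azimuth = atan2(E, N) = atan2(+0.003300, +0.002300) = 55.1° ≈ 055°.

055°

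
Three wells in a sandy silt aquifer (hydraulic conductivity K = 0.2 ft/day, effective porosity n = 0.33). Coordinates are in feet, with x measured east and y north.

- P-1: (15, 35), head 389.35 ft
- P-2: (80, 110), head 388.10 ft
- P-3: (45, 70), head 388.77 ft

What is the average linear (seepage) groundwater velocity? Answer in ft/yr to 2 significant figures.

2.8 ft/yr

Differences from P-1: to P-2 (Δx, Δy, Δh) = (65, 75, -1.25); to P-3 = (30, 35, -0.58).
Determinant of the coordinate differences = 65·35 − 30·75 = 25.
∂h/∂x = [(-1.25)·35 − (-0.58)·75] / 25 = -0.010000
∂h/∂y = [65·(-0.58) − 30·(-1.25)] / 25 = -0.008000
|∇h| = √(-0.010000² + -0.008000²) = 0.01281
Seepage velocity v = K·i/n = 0.2 × 0.01281 / 0.33 = 0.007764 ft/day = 2.836 ft/yr.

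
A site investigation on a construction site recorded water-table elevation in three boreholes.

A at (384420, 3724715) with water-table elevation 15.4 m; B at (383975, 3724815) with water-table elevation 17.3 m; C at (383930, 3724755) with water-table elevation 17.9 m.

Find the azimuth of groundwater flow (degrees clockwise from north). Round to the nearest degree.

044°

Taking A as reference: B−A = (-445, 100, +1.9); C−A = (-490, 40, +2.5).
Determinant of the coordinate differences = (-445)·40 − (-490)·100 = 31200.
∂h/∂x = [(+1.9)·40 − (+2.5)·100] / 31200 = -0.005577
∂h/∂y = [(-445)·(+2.5) − (-490)·(+1.9)] / 31200 = -0.005817
Flow direction (−∇h) has components (+0.005577 E, +0.005817 N).
Azimuth = atan2(E, N) = atan2(+0.005577, +0.005817) = 43.8° ≈ 044°.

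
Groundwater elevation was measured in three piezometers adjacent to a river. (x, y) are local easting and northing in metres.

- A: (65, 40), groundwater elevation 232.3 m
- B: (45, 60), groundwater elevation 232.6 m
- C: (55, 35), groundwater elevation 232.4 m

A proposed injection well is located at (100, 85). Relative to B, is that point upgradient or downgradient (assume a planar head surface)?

Three-point gradient (reference A): Δ to B = (-20, 20, +0.3), Δ to C = (-10, -5, +0.1).
∂h/∂x = -0.01167, ∂h/∂y = +0.003333 (det = 300).
Head at (100, 85) = 232.3 + (-0.01167)·(35) + (+0.003333)·(45) = 232.04 m.
That is lower than the 232.6 m at B, so the point is downgradient.

downgradient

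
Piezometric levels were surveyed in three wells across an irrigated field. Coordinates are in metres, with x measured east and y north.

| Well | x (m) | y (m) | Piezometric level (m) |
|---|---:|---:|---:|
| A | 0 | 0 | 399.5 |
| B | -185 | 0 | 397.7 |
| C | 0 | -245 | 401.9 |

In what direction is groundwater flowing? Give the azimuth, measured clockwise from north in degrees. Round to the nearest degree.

315°

∂h/∂x = (397.7 − 399.5) / (-185 − 0) = +0.009730
∂h/∂y = (401.9 − 399.5) / (-245 − 0) = -0.009796
Flow direction (−∇h) has components (-0.009730 E, +0.009796 N).
Azimuth = atan2(E, N) = atan2(-0.009730, +0.009796) = 315.2° ≈ 315°.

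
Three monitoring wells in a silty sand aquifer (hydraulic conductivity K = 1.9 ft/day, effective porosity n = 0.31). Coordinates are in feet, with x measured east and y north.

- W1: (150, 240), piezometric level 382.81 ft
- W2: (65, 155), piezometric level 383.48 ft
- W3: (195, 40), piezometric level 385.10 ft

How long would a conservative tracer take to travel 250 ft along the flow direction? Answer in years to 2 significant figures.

10.0 years

Taking W1 as reference: W2−W1 = (-85, -85, +0.67); W3−W1 = (45, -200, +2.29).
Solve a·Δx + b·Δy = Δh: det = (-85)·(-200) − 45·(-85) = 20825.
∂h/∂x = [(+0.67)·(-200) − (+2.29)·(-85)] / 20825 = +0.002912
∂h/∂y = [(-85)·(+2.29) − 45·(+0.67)] / 20825 = -0.01079
|∇h| = √(0.002912² + -0.01079²) = 0.01118
Seepage velocity v = K·i/n = 1.9 × 0.01118 / 0.31 = 0.06852 ft/day.
t = 250 / 0.06852 = 3649 days = 9.99 years.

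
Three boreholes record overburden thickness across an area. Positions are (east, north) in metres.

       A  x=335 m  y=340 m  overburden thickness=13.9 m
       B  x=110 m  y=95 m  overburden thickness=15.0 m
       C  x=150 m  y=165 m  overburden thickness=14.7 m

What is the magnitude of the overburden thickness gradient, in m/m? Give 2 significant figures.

Taking A as reference: B−A = (-225, -245, +1.1); C−A = (-185, -175, +0.8).
Solve a·Δx + b·Δy = Δd: det = (-225)·(-175) − (-185)·(-245) = -5950.
∂d/∂x = [(+1.1)·(-175) − (+0.8)·(-245)] / -5950 = -0.0005882
∂d/∂y = [(-225)·(+0.8) − (-185)·(+1.1)] / -5950 = -0.003950
|∇f| = √(-0.0005882² + -0.003950²) = 0.003994 m/m

0.0040 m/m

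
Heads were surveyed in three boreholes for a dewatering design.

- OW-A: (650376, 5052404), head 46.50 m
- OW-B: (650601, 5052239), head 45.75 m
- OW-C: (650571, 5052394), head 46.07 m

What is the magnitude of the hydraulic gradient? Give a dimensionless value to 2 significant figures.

Taking OW-A as reference: OW-B−OW-A = (225, -165, -0.75); OW-C−OW-A = (195, -10, -0.43).
Solve a·Δx + b·Δy = Δh: det = 225·(-10) − 195·(-165) = 29925.
∂h/∂x = [(-0.75)·(-10) − (-0.43)·(-165)] / 29925 = -0.002120
∂h/∂y = [225·(-0.43) − 195·(-0.75)] / 29925 = +0.001654
|∇h| = √(-0.002120² + 0.001654²) = 0.002689

0.0027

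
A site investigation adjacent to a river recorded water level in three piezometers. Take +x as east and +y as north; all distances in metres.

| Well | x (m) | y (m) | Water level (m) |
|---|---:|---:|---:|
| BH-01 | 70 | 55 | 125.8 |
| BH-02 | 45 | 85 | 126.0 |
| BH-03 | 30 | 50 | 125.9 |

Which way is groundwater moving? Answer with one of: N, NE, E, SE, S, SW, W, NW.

Taking BH-01 as reference: BH-02−BH-01 = (-25, 30, +0.2); BH-03−BH-01 = (-40, -5, +0.1).
Solve a·Δx + b·Δy = Δh: det = (-25)·(-5) − (-40)·30 = 1325.
∂h/∂x = [(+0.2)·(-5) − (+0.1)·30] / 1325 = -0.003019
∂h/∂y = [(-25)·(+0.1) − (-40)·(+0.2)] / 1325 = +0.004151
Flow = −∇h = (+0.003019 east, -0.004151 north), which points southeast.

SE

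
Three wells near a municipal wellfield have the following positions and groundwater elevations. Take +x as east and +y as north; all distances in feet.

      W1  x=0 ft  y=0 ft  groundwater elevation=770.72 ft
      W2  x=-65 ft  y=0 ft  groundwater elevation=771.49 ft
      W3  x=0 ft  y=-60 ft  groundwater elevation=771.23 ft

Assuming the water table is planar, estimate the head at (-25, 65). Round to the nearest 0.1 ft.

770.5 ft

∂h/∂x = (771.49 − 770.72) / (-65 − 0) = -0.01185
∂h/∂y = (771.23 − 770.72) / (-60 − 0) = -0.008500
h(-25, 65) = 770.72 + (-0.01185)·(-25) + (-0.008500)·(65) = 770.72 +0.296 -0.552 = 770.464 ft.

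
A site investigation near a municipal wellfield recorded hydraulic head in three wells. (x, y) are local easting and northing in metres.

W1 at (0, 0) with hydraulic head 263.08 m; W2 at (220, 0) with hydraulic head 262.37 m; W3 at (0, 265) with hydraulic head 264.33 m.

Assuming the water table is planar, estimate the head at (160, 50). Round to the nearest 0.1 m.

262.8 m

∂h/∂x = (262.37 − 263.08) / (220 − 0) = -0.003227
∂h/∂y = (264.33 − 263.08) / (265 − 0) = +0.004717
h(160, 50) = 263.08 + (-0.003227)·(160) + (+0.004717)·(50) = 263.08 -0.516 +0.236 = 262.799 m.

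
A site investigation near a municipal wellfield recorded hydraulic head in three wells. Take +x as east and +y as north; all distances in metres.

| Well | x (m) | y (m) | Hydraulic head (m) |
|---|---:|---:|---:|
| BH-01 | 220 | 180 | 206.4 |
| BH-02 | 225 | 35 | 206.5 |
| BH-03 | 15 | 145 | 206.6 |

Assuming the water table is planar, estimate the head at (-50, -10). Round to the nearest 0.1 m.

206.8 m

Three-point gradient (reference BH-01): Δ to BH-02 = (5, -145, +0.1), Δ to BH-03 = (-205, -35, +0.2).
∂h/∂x = -0.0008528, ∂h/∂y = -0.0007191 (det = -29900).
h(-50, -10) = 206.4 + (-0.0008528)·(-270) + (-0.0007191)·(-190) = 206.4 +0.230 +0.137 = 206.767 m.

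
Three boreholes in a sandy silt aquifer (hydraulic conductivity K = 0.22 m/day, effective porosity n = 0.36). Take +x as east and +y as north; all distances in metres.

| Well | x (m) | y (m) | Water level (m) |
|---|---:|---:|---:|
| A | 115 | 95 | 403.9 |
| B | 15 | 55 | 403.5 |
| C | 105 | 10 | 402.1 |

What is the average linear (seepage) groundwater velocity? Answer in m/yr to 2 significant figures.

With h = a·x + b·y + c and A as origin, the differences give:
  (-100)·a + (-40)·b = -0.4
  (-10)·a + (-85)·b = -1.8
Eliminate b (×(-85) and ×(-40), subtract): 8100·a = -38.00 → a = ∂h/∂x = -0.004691
Back-substitute: b = ∂h/∂y = +0.02173.
|∇h| = √(-0.004691² + 0.02173²) = 0.02223
Seepage velocity v = K·i/n = 0.22 × 0.02223 / 0.36 = 0.01359 m/day = 4.964 m/yr.

5.0 m/yr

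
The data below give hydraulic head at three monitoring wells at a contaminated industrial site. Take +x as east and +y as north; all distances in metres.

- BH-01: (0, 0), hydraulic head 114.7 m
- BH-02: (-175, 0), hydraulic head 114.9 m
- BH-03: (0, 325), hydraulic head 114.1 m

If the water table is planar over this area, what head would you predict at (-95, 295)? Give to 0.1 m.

114.3 m

∂h/∂x = (114.9 − 114.7) / (-175 − 0) = -0.001143
∂h/∂y = (114.1 − 114.7) / (325 − 0) = -0.001846
h(-95, 295) = 114.7 + (-0.001143)·(-95) + (-0.001846)·(295) = 114.7 +0.109 -0.545 = 114.264 m.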